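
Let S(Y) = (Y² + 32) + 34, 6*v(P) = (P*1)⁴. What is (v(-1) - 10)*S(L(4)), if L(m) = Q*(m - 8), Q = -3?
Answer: -2065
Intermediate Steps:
v(P) = P⁴/6 (v(P) = (P*1)⁴/6 = P⁴/6)
L(m) = 24 - 3*m (L(m) = -3*(m - 8) = -3*(-8 + m) = 24 - 3*m)
S(Y) = 66 + Y² (S(Y) = (32 + Y²) + 34 = 66 + Y²)
(v(-1) - 10)*S(L(4)) = ((⅙)*(-1)⁴ - 10)*(66 + (24 - 3*4)²) = ((⅙)*1 - 10)*(66 + (24 - 12)²) = (⅙ - 10)*(66 + 12²) = -59*(66 + 144)/6 = -59/6*210 = -2065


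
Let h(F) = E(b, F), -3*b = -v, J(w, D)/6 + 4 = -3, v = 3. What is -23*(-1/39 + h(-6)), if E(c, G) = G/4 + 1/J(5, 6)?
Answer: 3243/91 ≈ 35.637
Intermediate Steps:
J(w, D) = -42 (J(w, D) = -24 + 6*(-3) = -24 - 18 = -42)
b = 1 (b = -(-1)*3/3 = -⅓*(-3) = 1)
E(c, G) = -1/42 + G/4 (E(c, G) = G/4 + 1/(-42) = G*(¼) + 1*(-1/42) = G/4 - 1/42 = -1/42 + G/4)
h(F) = -1/42 + F/4
-23*(-1/39 + h(-6)) = -23*(-1/39 + (-1/42 + (¼)*(-6))) = -23*(-1*1/39 + (-1/42 - 3/2)) = -23*(-1/39 - 32/21) = -23*(-141/91) = 3243/91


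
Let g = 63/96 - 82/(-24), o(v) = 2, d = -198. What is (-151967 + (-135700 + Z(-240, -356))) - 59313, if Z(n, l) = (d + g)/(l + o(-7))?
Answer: -11791749703/33984 ≈ -3.4698e+5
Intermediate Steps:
g = 391/96 (g = 63*(1/96) - 82*(-1/24) = 21/32 + 41/12 = 391/96 ≈ 4.0729)
Z(n, l) = -18617/(96*(2 + l)) (Z(n, l) = (-198 + 391/96)/(l + 2) = -18617/(96*(2 + l)))
(-151967 + (-135700 + Z(-240, -356))) - 59313 = (-151967 + (-135700 - 18617/(192 + 96*(-356)))) - 59313 = (-151967 + (-135700 - 18617/(192 - 34176))) - 59313 = (-151967 + (-135700 - 18617/(-33984))) - 59313 = (-151967 + (-135700 - 18617*(-1/33984))) - 59313 = (-151967 + (-135700 + 18617/33984)) - 59313 = (-151967 - 4611610183/33984) - 59313 = -9776056711/33984 - 59313 = -11791749703/33984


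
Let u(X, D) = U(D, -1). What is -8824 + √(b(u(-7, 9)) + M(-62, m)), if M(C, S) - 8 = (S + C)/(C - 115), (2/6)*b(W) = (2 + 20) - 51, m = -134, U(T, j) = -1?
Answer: -8824 + I*√2440299/177 ≈ -8824.0 + 8.8257*I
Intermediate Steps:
u(X, D) = -1
b(W) = -87 (b(W) = 3*((2 + 20) - 51) = 3*(22 - 51) = 3*(-29) = -87)
M(C, S) = 8 + (C + S)/(-115 + C) (M(C, S) = 8 + (S + C)/(C - 115) = 8 + (C + S)/(-115 + C))
-8824 + √(b(u(-7, 9)) + M(-62, m)) = -8824 + √(-87 + (-920 - 134 + 9*(-62))/(-115 - 62)) = -8824 + √(-87 + (-920 - 134 - 558)/(-177)) = -8824 + √(-87 - 1/177*(-1612)) = -8824 + √(-87 + 1612/177) = -8824 + √(-13787/177) = -8824 + I*√2440299/177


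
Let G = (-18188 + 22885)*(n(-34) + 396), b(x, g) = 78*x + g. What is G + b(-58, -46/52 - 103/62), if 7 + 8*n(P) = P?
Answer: 5904476573/3224 ≈ 1.8314e+6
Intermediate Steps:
n(P) = -7/8 + P/8
b(x, g) = g + 78*x
G = 14687519/8 (G = (-18188 + 22885)*((-7/8 + (⅛)*(-34)) + 396) = 4697*((-7/8 - 17/4) + 396) = 4697*(-41/8 + 396) = 4697*(3127/8) = 14687519/8 ≈ 1.8359e+6)
G + b(-58, -46/52 - 103/62) = 14687519/8 + ((-46/52 - 103/62) + 78*(-58)) = 14687519/8 + ((-46*1/52 - 103*1/62) - 4524) = 14687519/8 + ((-23/26 - 103/62) - 4524) = 14687519/8 + (-1026/403 - 4524) = 14687519/8 - 1824198/403 = 5904476573/3224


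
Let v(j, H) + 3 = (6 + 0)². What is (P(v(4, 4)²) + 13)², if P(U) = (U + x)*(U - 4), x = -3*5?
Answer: 1357931081809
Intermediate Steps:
x = -15
v(j, H) = 33 (v(j, H) = -3 + (6 + 0)² = -3 + 6² = -3 + 36 = 33)
P(U) = (-15 + U)*(-4 + U) (P(U) = (U - 15)*(U - 4) = (-15 + U)*(-4 + U))
(P(v(4, 4)²) + 13)² = ((60 + (33²)² - 19*33²) + 13)² = ((60 + 1089² - 19*1089) + 13)² = ((60 + 1185921 - 20691) + 13)² = (1165290 + 13)² = 1165303² = 1357931081809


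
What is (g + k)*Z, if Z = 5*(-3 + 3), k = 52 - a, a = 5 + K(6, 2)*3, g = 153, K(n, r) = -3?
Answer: 0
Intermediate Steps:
a = -4 (a = 5 - 3*3 = 5 - 9 = -4)
k = 56 (k = 52 - 1*(-4) = 52 + 4 = 56)
Z = 0 (Z = 5*0 = 0)
(g + k)*Z = (153 + 56)*0 = 209*0 = 0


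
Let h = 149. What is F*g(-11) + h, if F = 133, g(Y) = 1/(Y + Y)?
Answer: 3145/22 ≈ 142.95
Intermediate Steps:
g(Y) = 1/(2*Y)
F*g(-11) + h = 133*((1/2)/(-11)) + 149 = 133*((1/2)*(-1/11)) + 149 = 133*(-1/22) + 149 = -133/22 + 149 = 3145/22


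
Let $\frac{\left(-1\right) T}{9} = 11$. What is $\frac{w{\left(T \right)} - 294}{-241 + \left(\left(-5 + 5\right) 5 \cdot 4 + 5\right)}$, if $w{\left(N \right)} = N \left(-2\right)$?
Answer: $\frac{24}{59} \approx 0.40678$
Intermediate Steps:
$T = -99$ ($T = \left(-9\right) 11 = -99$)
$w{\left(N \right)} = - 2 N$
$\frac{w{\left(T \right)} - 294}{-241 + \left(\left(-5 + 5\right) 5 \cdot 4 + 5\right)} = \frac{\left(-2\right) \left(-99\right) - 294}{-241 + \left(\left(-5 + 5\right) 5 \cdot 4 + 5\right)} = \frac{198 - 294}{-241 + \left(0 \cdot 20 + 5\right)} = - \frac{96}{-241 + \left(0 + 5\right)} = - \frac{96}{-241 + 5} = - \frac{96}{-236} = \left(-96\right) \left(- \frac{1}{236}\right) = \frac{24}{59}$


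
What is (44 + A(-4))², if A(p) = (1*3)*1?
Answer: 2209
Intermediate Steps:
A(p) = 3 (A(p) = 3*1 = 3)
(44 + A(-4))² = (44 + 3)² = 47² = 2209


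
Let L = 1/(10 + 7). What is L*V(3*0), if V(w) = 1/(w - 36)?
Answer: -1/612 ≈ -0.0016340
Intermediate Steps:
V(w) = 1/(-36 + w)
L = 1/17 ≈ 0.058824
L*V(3*0) = 1/(17*(-36 + 3*0)) = 1/(17*(-36 + 0)) = (1/17)/(-36) = (1/17)*(-1/36) = -1/612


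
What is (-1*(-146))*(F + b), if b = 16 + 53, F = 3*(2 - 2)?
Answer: 10074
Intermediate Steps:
F = 0 (F = 3*0 = 0)
b = 69
(-1*(-146))*(F + b) = (-1*(-146))*(0 + 69) = 146*69 = 10074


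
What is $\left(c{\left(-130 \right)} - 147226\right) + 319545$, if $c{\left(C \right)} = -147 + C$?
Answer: $172042$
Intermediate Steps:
$\left(c{\left(-130 \right)} - 147226\right) + 319545 = \left(\left(-147 - 130\right) - 147226\right) + 319545 = \left(-277 - 147226\right) + 319545 = -147503 + 319545 = 172042$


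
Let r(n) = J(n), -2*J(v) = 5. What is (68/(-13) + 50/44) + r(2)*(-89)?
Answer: 31232/143 ≈ 218.41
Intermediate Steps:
J(v) = -5/2 (J(v) = -½*5 = -5/2)
r(n) = -5/2
(68/(-13) + 50/44) + r(2)*(-89) = (68/(-13) + 50/44) - 5/2*(-89) = (68*(-1/13) + 50*(1/44)) + 445/2 = (-68/13 + 25/22) + 445/2 = -1171/286 + 445/2 = 31232/143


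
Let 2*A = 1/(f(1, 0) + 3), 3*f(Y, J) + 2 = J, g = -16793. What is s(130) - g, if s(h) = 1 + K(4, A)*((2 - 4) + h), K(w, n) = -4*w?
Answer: 14746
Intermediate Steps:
f(Y, J) = -2/3 + J/3
A = 3/14 (A = 1/(2*((-2/3 + (1/3)*0) + 3)) = 1/(2*((-2/3 + 0) + 3)) = 1/(2*(-2/3 + 3)) = 1/(2*(7/3)) = (1/2)*(3/7) = 3/14 ≈ 0.21429)
s(h) = 33 - 16*h (s(h) = 1 + (-4*4)*((2 - 4) + h) = 1 - 16*(-2 + h) = 1 + (32 - 16*h) = 33 - 16*h)
s(130) - g = (33 - 16*130) - 1*(-16793) = (33 - 2080) + 16793 = -2047 + 16793 = 14746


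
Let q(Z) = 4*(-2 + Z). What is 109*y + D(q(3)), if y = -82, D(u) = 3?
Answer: -8935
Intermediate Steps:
q(Z) = -8 + 4*Z
109*y + D(q(3)) = 109*(-82) + 3 = -8938 + 3 = -8935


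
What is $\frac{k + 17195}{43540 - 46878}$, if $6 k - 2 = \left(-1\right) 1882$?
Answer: $- \frac{50645}{10014} \approx -5.0574$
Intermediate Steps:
$k = - \frac{940}{3}$ ($k = \frac{1}{3} + \frac{\left(-1\right) 1882}{6} = \frac{1}{3} + \frac{1}{6} \left(-1882\right) = \frac{1}{3} - \frac{941}{3} = - \frac{940}{3} \approx -313.33$)
$\frac{k + 17195}{43540 - 46878} = \frac{- \frac{940}{3} + 17195}{43540 - 46878} = \frac{50645}{3 \left(-3338\right)} = \frac{50645}{3} \left(- \frac{1}{3338}\right) = - \frac{50645}{10014}$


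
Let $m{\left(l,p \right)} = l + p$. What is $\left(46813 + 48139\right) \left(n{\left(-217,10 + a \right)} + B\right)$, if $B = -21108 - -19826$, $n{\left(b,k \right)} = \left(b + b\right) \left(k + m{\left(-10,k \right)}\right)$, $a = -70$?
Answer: $5235463376$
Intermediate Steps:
$n{\left(b,k \right)} = 2 b \left(-10 + 2 k\right)$ ($n{\left(b,k \right)} = \left(b + b\right) \left(k + \left(-10 + k\right)\right) = 2 b \left(-10 + 2 k\right)$)
$B = -1282$ ($B = -21108 + 19826 = -1282$)
$\left(46813 + 48139\right) \left(n{\left(-217,10 + a \right)} + B\right) = \left(46813 + 48139\right) \left(4 \left(-217\right) \left(-5 + \left(10 - 70\right)\right) - 1282\right) = 94952 \left(4 \left(-217\right) \left(-5 - 60\right) - 1282\right) = 94952 \left(4 \left(-217\right) \left(-65\right) - 1282\right) = 94952 \left(56420 - 1282\right) = 94952 \cdot 55138 = 5235463376$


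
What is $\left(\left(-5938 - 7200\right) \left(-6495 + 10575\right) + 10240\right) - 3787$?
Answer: $-53596587$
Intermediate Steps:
$\left(\left(-5938 - 7200\right) \left(-6495 + 10575\right) + 10240\right) - 3787 = \left(\left(-13138\right) 4080 + 10240\right) - 3787 = \left(-53603040 + 10240\right) - 3787 = -53592800 - 3787 = -53596587$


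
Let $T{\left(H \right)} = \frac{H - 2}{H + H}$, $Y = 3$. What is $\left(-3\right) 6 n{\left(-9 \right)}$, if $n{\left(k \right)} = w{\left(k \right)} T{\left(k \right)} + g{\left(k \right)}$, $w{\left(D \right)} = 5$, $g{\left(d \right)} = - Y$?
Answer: $-1$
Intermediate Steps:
$g{\left(d \right)} = -3$ ($g{\left(d \right)} = \left(-1\right) 3 = -3$)
$T{\left(H \right)} = \frac{-2 + H}{2 H}$
$n{\left(k \right)} = -3 + \frac{5 \left(-2 + k\right)}{2 k}$ ($n{\left(k \right)} = 5 \frac{-2 + k}{2 k} - 3 = \frac{5 \left(-2 + k\right)}{2 k} - 3 = -3 + \frac{5 \left(-2 + k\right)}{2 k}$)
$\left(-3\right) 6 n{\left(-9 \right)} = \left(-3\right) 6 \frac{-10 - -9}{2 \left(-9\right)} = - 18 \cdot \frac{1}{2} \left(- \frac{1}{9}\right) \left(-10 + 9\right) = - 18 \cdot \frac{1}{2} \left(- \frac{1}{9}\right) \left(-1\right) = \left(-18\right) \frac{1}{18} = -1$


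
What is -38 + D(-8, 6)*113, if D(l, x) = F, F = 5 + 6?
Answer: 1205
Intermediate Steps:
F = 11
D(l, x) = 11
-38 + D(-8, 6)*113 = -38 + 11*113 = -38 + 1243 = 1205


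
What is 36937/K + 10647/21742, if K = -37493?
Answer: -57699469/116453258 ≈ -0.49547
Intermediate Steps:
36937/K + 10647/21742 = 36937/(-37493) + 10647/21742 = 36937*(-1/37493) + 10647*(1/21742) = -36937/37493 + 1521/3106 = -57699469/116453258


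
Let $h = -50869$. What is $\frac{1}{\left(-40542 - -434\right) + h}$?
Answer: $- \frac{1}{90977} \approx -1.0992 \cdot 10^{-5}$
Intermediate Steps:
$\frac{1}{\left(-40542 - -434\right) + h} = \frac{1}{\left(-40542 - -434\right) - 50869} = \frac{1}{\left(-40542 + 434\right) - 50869} = \frac{1}{-40108 - 50869} = \frac{1}{-90977} = - \frac{1}{90977}$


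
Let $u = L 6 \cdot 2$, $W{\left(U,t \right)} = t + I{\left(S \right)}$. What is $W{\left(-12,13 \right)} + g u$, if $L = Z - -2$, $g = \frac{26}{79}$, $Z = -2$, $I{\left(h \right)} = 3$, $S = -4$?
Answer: $16$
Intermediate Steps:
$g = \frac{26}{79}$ ($g = 26 \cdot \frac{1}{79} = \frac{26}{79} \approx 0.32911$)
$L = 0$ ($L = -2 - -2 = -2 + 2 = 0$)
$W{\left(U,t \right)} = 3 + t$ ($W{\left(U,t \right)} = t + 3 = 3 + t$)
$u = 0$ ($u = 0 \cdot 6 \cdot 2 = 0 \cdot 2 = 0$)
$W{\left(-12,13 \right)} + g u = \left(3 + 13\right) + \frac{26}{79} \cdot 0 = 16 + 0 = 16$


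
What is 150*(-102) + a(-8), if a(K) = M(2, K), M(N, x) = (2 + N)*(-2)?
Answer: -15308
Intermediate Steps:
M(N, x) = -4 - 2*N
a(K) = -8 (a(K) = -4 - 2*2 = -4 - 4 = -8)
150*(-102) + a(-8) = 150*(-102) - 8 = -15300 - 8 = -15308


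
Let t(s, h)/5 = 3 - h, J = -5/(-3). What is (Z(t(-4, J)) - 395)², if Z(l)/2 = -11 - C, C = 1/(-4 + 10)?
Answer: 1567504/9 ≈ 1.7417e+5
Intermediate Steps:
J = 5/3 (J = -5*(-⅓) = 5/3 ≈ 1.6667)
C = ⅙ (C = 1/6 = ⅙ ≈ 0.16667)
t(s, h) = 15 - 5*h (t(s, h) = 5*(3 - h) = 15 - 5*h)
Z(l) = -67/3 (Z(l) = 2*(-11 - 1*⅙) = 2*(-11 - ⅙) = 2*(-67/6) = -67/3)
(Z(t(-4, J)) - 395)² = (-67/3 - 395)² = (-1252/3)² = 1567504/9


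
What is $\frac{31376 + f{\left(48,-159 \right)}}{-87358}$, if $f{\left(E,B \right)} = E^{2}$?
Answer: $- \frac{16840}{43679} \approx -0.38554$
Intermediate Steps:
$\frac{31376 + f{\left(48,-159 \right)}}{-87358} = \frac{31376 + 48^{2}}{-87358} = \left(31376 + 2304\right) \left(- \frac{1}{87358}\right) = 33680 \left(- \frac{1}{87358}\right) = - \frac{16840}{43679}$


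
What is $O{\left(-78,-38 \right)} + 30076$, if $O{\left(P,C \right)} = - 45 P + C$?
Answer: $33548$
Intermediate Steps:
$O{\left(P,C \right)} = C - 45 P$
$O{\left(-78,-38 \right)} + 30076 = \left(-38 - -3510\right) + 30076 = \left(-38 + 3510\right) + 30076 = 3472 + 30076 = 33548$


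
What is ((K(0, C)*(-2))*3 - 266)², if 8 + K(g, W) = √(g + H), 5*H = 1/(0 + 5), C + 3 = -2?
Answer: 1201216/25 ≈ 48049.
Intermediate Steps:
C = -5 (C = -3 - 2 = -5)
H = 1/25 (H = 1/(5*(0 + 5)) = (⅕)/5 = (⅕)*(⅕) = 1/25 ≈ 0.040000)
K(g, W) = -8 + √(1/25 + g) (K(g, W) = -8 + √(g + 1/25) = -8 + √(1/25 + g))
((K(0, C)*(-2))*3 - 266)² = (((-8 + √(1 + 25*0)/5)*(-2))*3 - 266)² = (((-8 + √(1 + 0)/5)*(-2))*3 - 266)² = (((-8 + √1/5)*(-2))*3 - 266)² = (((-8 + (⅕)*1)*(-2))*3 - 266)² = (((-8 + ⅕)*(-2))*3 - 266)² = (-39/5*(-2)*3 - 266)² = ((78/5)*3 - 266)² = (234/5 - 266)² = (-1096/5)² = 1201216/25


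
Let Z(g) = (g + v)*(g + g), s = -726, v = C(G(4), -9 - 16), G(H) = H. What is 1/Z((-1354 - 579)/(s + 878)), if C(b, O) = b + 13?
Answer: -11552/1258383 ≈ -0.0091800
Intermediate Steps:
C(b, O) = 13 + b
v = 17 (v = 13 + 4 = 17)
Z(g) = 2*g*(17 + g) (Z(g) = (g + 17)*(g + g) = (17 + g)*(2*g) = 2*g*(17 + g))
1/Z((-1354 - 579)/(s + 878)) = 1/(2*((-1354 - 579)/(-726 + 878))*(17 + (-1354 - 579)/(-726 + 878))) = 1/(2*(-1933/152)*(17 - 1933/152)) = 1/(2*(-1933/152)*(651/152)) = 1/(-1258383/11552) = -11552/1258383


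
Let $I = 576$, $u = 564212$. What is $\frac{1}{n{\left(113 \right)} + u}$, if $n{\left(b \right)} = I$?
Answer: $\frac{1}{564788} \approx 1.7706 \cdot 10^{-6}$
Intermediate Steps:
$n{\left(b \right)} = 576$
$\frac{1}{n{\left(113 \right)} + u} = \frac{1}{576 + 564212} = \frac{1}{564788}$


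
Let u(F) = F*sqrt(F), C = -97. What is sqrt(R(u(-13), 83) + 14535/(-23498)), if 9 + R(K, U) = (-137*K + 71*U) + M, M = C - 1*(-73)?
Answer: sqrt(3235292640010 + 983389843124*I*sqrt(13))/23498 ≈ 85.301 + 37.64*I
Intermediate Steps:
u(F) = F**(3/2)
M = -24 (M = -97 - 1*(-73) = -97 + 73 = -24)
R(K, U) = -33 - 137*K + 71*U (R(K, U) = -9 + ((-137*K + 71*U) - 24) = -9 + (-24 - 137*K + 71*U) = -33 - 137*K + 71*U)
sqrt(R(u(-13), 83) + 14535/(-23498)) = sqrt((-33 - (-1781)*I*sqrt(13) + 71*83) + 14535/(-23498)) = sqrt((-33 - (-1781)*I*sqrt(13) + 5893) + 14535*(-1/23498)) = sqrt((-33 + 1781*I*sqrt(13) + 5893) - 14535/23498) = sqrt((5860 + 1781*I*sqrt(13)) - 14535/23498) = sqrt(137683745/23498 + 1781*I*sqrt(13))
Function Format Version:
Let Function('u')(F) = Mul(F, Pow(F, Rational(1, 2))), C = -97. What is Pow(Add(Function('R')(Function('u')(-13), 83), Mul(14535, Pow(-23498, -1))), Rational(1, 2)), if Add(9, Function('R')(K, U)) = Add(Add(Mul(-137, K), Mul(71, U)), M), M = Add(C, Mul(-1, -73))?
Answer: Mul(Rational(1, 23498), Pow(Add(3235292640010, Mul(983389843124, I, Pow(13, Rational(1, 2)))), Rational(1, 2))) ≈ Add(85.301, Mul(37.640, I))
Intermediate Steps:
Function('u')(F) = Pow(F, Rational(3, 2))
M = -24 (M = Add(-97, Mul(-1, -73)) = Add(-97, 73) = -24)
Function('R')(K, U) = Add(-33, Mul(-137, K), Mul(71, U)) (Function('R')(K, U) = Add(-9, Add(Add(Mul(-137, K), Mul(71, U)), -24)) = Add(-9, Add(-24, Mul(-137, K), Mul(71, U))) = Add(-33, Mul(-137, K), Mul(71, U)))
Pow(Add(Function('R')(Function('u')(-13), 83), Mul(14535, Pow(-23498, -1))), Rational(1, 2)) = Pow(Add(Add(-33, Mul(-137, Pow(-13, Rational(3, 2))), Mul(71, 83)), Mul(14535, Pow(-23498, -1))), Rational(1, 2)) = Pow(Add(Add(-33, Mul(-137, Mul(-13, I, Pow(13, Rational(1, 2)))), 5893), Mul(14535, Rational(-1, 23498))), Rational(1, 2)) = Pow(Add(Add(-33, Mul(1781, I, Pow(13, Rational(1, 2))), 5893), Rational(-14535, 23498)), Rational(1, 2)) = Pow(Add(Add(5860, Mul(1781, I, Pow(13, Rational(1, 2)))), Rational(-14535, 23498)), Rational(1, 2)) = Pow(Add(Rational(137683745, 23498), Mul(1781, I, Pow(13, Rational(1, 2)))), Rational(1, 2))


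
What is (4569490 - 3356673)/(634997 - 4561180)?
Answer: -1212817/3926183 ≈ -0.30890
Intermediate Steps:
(4569490 - 3356673)/(634997 - 4561180) = 1212817/(-3926183) = 1212817*(-1/3926183) = -1212817/3926183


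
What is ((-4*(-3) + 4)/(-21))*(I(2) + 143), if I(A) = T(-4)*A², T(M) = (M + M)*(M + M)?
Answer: -304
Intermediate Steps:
T(M) = 4*M² (T(M) = (2*M)*(2*M) = 4*M²)
I(A) = 64*A² (I(A) = (4*(-4)²)*A² = (4*16)*A² = 64*A²)
((-4*(-3) + 4)/(-21))*(I(2) + 143) = ((-4*(-3) + 4)/(-21))*(64*2² + 143) = ((12 + 4)*(-1/21))*(64*4 + 143) = (16*(-1/21))*(256 + 143) = -16/21*399 = -304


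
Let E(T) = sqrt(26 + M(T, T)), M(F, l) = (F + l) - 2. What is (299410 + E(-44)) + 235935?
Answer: 535345 + 8*I ≈ 5.3535e+5 + 8.0*I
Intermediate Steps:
M(F, l) = -2 + F + l
E(T) = sqrt(24 + 2*T) (E(T) = sqrt(26 + (-2 + T + T)) = sqrt(26 + (-2 + 2*T)) = sqrt(24 + 2*T))
(299410 + E(-44)) + 235935 = (299410 + sqrt(24 + 2*(-44))) + 235935 = (299410 + sqrt(24 - 88)) + 235935 = (299410 + sqrt(-64)) + 235935 = (299410 + 8*I) + 235935 = 535345 + 8*I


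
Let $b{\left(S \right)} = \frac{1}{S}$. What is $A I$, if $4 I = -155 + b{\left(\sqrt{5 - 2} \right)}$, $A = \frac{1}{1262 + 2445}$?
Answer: $- \frac{155}{14828} + \frac{\sqrt{3}}{44484} \approx -0.010414$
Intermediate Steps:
$A = \frac{1}{3707} \approx 0.00026976$
$I = - \frac{155}{4} + \frac{\sqrt{3}}{12}$ ($I = \frac{-155 + \frac{1}{\sqrt{5 - 2}}}{4} = \frac{-155 + \frac{1}{\sqrt{3}}}{4} = \frac{-155 + \frac{\sqrt{3}}{3}}{4} = - \frac{155}{4} + \frac{\sqrt{3}}{12} \approx -38.606$)
$A I = \frac{- \frac{155}{4} + \frac{\sqrt{3}}{12}}{3707} = - \frac{155}{14828} + \frac{\sqrt{3}}{44484}$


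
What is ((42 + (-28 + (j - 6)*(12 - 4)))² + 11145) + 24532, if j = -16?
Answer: 61921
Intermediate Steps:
((42 + (-28 + (j - 6)*(12 - 4)))² + 11145) + 24532 = ((42 + (-28 + (-16 - 6)*(12 - 4)))² + 11145) + 24532 = ((42 + (-28 - 22*8))² + 11145) + 24532 = ((42 + (-28 - 176))² + 11145) + 24532 = ((42 - 204)² + 11145) + 24532 = ((-162)² + 11145) + 24532 = (26244 + 11145) + 24532 = 37389 + 24532 = 61921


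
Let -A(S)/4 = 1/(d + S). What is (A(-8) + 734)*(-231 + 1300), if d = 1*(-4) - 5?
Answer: 13343258/17 ≈ 7.8490e+5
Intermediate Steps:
d = -9 (d = -4 - 5 = -9)
A(S) = -4/(-9 + S)
(A(-8) + 734)*(-231 + 1300) = (-4/(-9 - 8) + 734)*(-231 + 1300) = (-4/(-17) + 734)*1069 = (-4*(-1/17) + 734)*1069 = (4/17 + 734)*1069 = (12482/17)*1069 = 13343258/17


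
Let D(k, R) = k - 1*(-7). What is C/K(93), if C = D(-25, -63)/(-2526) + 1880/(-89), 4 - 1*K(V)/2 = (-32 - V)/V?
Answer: -73582809/37244186 ≈ -1.9757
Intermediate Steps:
D(k, R) = 7 + k (D(k, R) = k + 7 = 7 + k)
K(V) = 8 - 2*(-32 - V)/V
C = -791213/37469 (C = (7 - 25)/(-2526) + 1880/(-89) = -18*(-1/2526) + 1880*(-1/89) = 3/421 - 1880/89 = -791213/37469 ≈ -21.116)
C/K(93) = -791213/(37469*(10 + 64/93)) = -791213/(37469*994/93) = -791213/37469*93/994 = -73582809/37244186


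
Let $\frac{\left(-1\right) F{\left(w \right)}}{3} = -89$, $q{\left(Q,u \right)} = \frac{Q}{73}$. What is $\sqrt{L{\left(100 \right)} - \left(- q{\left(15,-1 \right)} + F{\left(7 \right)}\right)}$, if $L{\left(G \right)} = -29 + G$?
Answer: $\frac{i \sqrt{1043389}}{73} \approx 13.993 i$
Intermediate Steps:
$q{\left(Q,u \right)} = \frac{Q}{73}$ ($q{\left(Q,u \right)} = Q \frac{1}{73} = \frac{Q}{73}$)
$F{\left(w \right)} = 267$ ($F{\left(w \right)} = \left(-3\right) \left(-89\right) = 267$)
$\sqrt{L{\left(100 \right)} - \left(- q{\left(15,-1 \right)} + F{\left(7 \right)}\right)} = \sqrt{\left(-29 + 100\right) + \left(\frac{1}{73} \cdot 15 - 267\right)} = \sqrt{71 + \left(\frac{15}{73} - 267\right)} = \sqrt{71 - \frac{19476}{73}} = \sqrt{- \frac{14293}{73}} = \frac{i \sqrt{1043389}}{73}$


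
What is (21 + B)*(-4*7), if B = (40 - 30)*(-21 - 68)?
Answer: 24332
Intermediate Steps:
B = -890 (B = 10*(-89) = -890)
(21 + B)*(-4*7) = (21 - 890)*(-4*7) = -869*(-28) = 24332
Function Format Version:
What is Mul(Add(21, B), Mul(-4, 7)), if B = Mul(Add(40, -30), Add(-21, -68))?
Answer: 24332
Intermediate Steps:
B = -890 (B = Mul(10, -89) = -890)
Mul(Add(21, B), Mul(-4, 7)) = Mul(Add(21, -890), Mul(-4, 7)) = Mul(-869, -28) = 24332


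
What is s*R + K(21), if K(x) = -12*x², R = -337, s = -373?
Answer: 120409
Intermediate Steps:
s*R + K(21) = -373*(-337) - 12*21² = 125701 - 12*441 = 125701 - 5292 = 120409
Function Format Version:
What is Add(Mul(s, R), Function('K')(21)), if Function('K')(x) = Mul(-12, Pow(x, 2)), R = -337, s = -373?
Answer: 120409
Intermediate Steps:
Add(Mul(s, R), Function('K')(21)) = Add(Mul(-373, -337), Mul(-12, Pow(21, 2))) = Add(125701, Mul(-12, 441)) = Add(125701, -5292) = 120409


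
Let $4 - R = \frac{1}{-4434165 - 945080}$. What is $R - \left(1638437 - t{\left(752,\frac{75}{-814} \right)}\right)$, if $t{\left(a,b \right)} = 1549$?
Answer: $- \frac{8805200072579}{5379245} \approx -1.6369 \cdot 10^{6}$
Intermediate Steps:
$R = \frac{21516981}{5379245}$ ($R = 4 - \frac{1}{-4434165 - 945080} = 4 - \frac{1}{-5379245} = 4 - - \frac{1}{5379245} = 4 + \frac{1}{5379245} = \frac{21516981}{5379245} \approx 4.0$)
$R - \left(1638437 - t{\left(752,\frac{75}{-814} \right)}\right) = \frac{21516981}{5379245} - \left(1638437 - 1549\right) = \frac{21516981}{5379245} - 1636888 = - \frac{8805200072579}{5379245}$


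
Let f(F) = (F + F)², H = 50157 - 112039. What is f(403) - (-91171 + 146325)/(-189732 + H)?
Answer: 7429889439/11437 ≈ 6.4964e+5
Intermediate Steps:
H = -61882
f(F) = 4*F² (f(F) = (2*F)² = 4*F²)
f(403) - (-91171 + 146325)/(-189732 + H) = 4*403² - (-91171 + 146325)/(-189732 - 61882) = 4*162409 - 55154/(-251614) = 649636 - 55154*(-1)/251614 = 649636 - 1*(-2507/11437) = 649636 + 2507/11437 = 7429889439/11437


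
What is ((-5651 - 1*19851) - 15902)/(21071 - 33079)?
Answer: 10351/3002 ≈ 3.4480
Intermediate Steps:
((-5651 - 1*19851) - 15902)/(21071 - 33079) = ((-5651 - 19851) - 15902)/(-12008) = (-25502 - 15902)*(-1/12008) = -41404*(-1/12008) = 10351/3002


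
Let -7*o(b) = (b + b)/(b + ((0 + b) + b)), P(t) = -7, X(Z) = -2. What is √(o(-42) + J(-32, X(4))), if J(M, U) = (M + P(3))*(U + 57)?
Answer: I*√945987/21 ≈ 46.315*I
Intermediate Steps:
o(b) = -2/21 (o(b) = -(b + b)/(7*(b + ((0 + b) + b))) = -2*b/(7*(b + (b + b))) = -2*b/(7*(b + 2*b)) = -2*b/(7*(3*b)) = -2*b*1/(3*b)/7 = -⅐*⅔ = -2/21)
J(M, U) = (-7 + M)*(57 + U) (J(M, U) = (M - 7)*(U + 57) = (-7 + M)*(57 + U))
√(o(-42) + J(-32, X(4))) = √(-2/21 + (-399 - 7*(-2) + 57*(-32) - 32*(-2))) = √(-2/21 + (-399 + 14 - 1824 + 64)) = √(-2/21 - 2145) = √(-45047/21) = I*√945987/21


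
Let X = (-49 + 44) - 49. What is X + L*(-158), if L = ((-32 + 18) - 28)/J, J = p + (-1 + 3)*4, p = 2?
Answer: 3048/5 ≈ 609.60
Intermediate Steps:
X = -54 (X = -5 - 49 = -54)
J = 10 (J = 2 + (-1 + 3)*4 = 2 + 2*4 = 2 + 8 = 10)
L = -21/5 (L = ((-32 + 18) - 28)/10 = (-14 - 28)*(⅒) = -42*⅒ = -21/5 ≈ -4.2000)
X + L*(-158) = -54 - 21/5*(-158) = -54 + 3318/5 = 3048/5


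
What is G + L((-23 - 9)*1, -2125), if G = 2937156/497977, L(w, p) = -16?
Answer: -5030476/497977 ≈ -10.102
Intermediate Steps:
G = 2937156/497977 (G = 2937156*(1/497977) = 2937156/497977 ≈ 5.8982)
G + L((-23 - 9)*1, -2125) = 2937156/497977 - 16 = -5030476/497977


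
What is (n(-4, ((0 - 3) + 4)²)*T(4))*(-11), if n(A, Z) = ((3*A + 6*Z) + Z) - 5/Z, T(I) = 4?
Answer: 440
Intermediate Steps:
n(A, Z) = -5/Z + 3*A + 7*Z (n(A, Z) = (3*A + 7*Z) - 5/Z = -5/Z + 3*A + 7*Z)
(n(-4, ((0 - 3) + 4)²)*T(4))*(-11) = ((-5/((0 - 3) + 4)² + 3*(-4) + 7*((0 - 3) + 4)²)*4)*(-11) = ((-5/(-3 + 4)² - 12 + 7*(-3 + 4)²)*4)*(-11) = ((-5/(1²) - 12 + 7*1²)*4)*(-11) = ((-5/1 - 12 + 7*1)*4)*(-11) = ((-5*1 - 12 + 7)*4)*(-11) = ((-5 - 12 + 7)*4)*(-11) = -10*4*(-11) = -40*(-11) = 440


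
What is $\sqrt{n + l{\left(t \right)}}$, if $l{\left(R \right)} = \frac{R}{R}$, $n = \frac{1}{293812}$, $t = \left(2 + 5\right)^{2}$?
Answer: $\frac{\sqrt{21581446289}}{146906} \approx 1.0$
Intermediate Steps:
$t = 49$ ($t = 7^{2} = 49$)
$n = \frac{1}{293812} \approx 3.4035 \cdot 10^{-6}$
$l{\left(R \right)} = 1$
$\sqrt{n + l{\left(t \right)}} = \sqrt{\frac{1}{293812} + 1} = \sqrt{\frac{293813}{293812}} = \frac{\sqrt{21581446289}}{146906}$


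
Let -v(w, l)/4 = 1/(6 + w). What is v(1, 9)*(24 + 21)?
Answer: -180/7 ≈ -25.714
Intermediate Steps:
v(w, l) = -4/(6 + w)
v(1, 9)*(24 + 21) = (-4/(6 + 1))*(24 + 21) = -4/7*45 = -180/7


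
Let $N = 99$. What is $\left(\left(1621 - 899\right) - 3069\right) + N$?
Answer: $-2248$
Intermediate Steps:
$\left(\left(1621 - 899\right) - 3069\right) + N = \left(\left(1621 - 899\right) - 3069\right) + 99 = \left(722 - 3069\right) + 99 = -2347 + 99 = -2248$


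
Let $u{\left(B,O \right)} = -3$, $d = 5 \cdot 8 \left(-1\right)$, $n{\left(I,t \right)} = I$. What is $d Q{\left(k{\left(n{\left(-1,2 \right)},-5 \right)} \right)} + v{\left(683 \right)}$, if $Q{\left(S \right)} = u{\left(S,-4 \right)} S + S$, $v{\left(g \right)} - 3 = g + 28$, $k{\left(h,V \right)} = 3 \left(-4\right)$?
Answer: $-246$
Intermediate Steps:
$d = -40$ ($d = 40 \left(-1\right) = -40$)
$k{\left(h,V \right)} = -12$
$v{\left(g \right)} = 31 + g$ ($v{\left(g \right)} = 3 + \left(g + 28\right) = 3 + \left(28 + g\right) = 31 + g$)
$Q{\left(S \right)} = - 2 S$ ($Q{\left(S \right)} = - 3 S + S = - 2 S$)
$d Q{\left(k{\left(n{\left(-1,2 \right)},-5 \right)} \right)} + v{\left(683 \right)} = - 40 \left(\left(-2\right) \left(-12\right)\right) + \left(31 + 683\right) = \left(-40\right) 24 + 714 = -960 + 714 = -246$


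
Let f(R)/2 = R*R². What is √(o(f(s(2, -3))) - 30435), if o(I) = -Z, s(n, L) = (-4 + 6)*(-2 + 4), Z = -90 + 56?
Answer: I*√30401 ≈ 174.36*I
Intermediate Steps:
Z = -34
s(n, L) = 4 (s(n, L) = 2*2 = 4)
f(R) = 2*R³ (f(R) = 2*(R*R²) = 2*R³)
o(I) = 34 (o(I) = -1*(-34) = 34)
√(o(f(s(2, -3))) - 30435) = √(34 - 30435) = √(-30401) = I*√30401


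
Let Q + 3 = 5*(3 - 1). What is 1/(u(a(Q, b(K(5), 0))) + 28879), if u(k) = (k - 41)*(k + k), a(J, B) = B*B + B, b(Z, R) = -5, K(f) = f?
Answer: 1/28039 ≈ 3.5665e-5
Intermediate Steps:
Q = 7 (Q = -3 + 5*(3 - 1) = -3 + 5*2 = -3 + 10 = 7)
a(J, B) = B + B**2 (a(J, B) = B**2 + B = B + B**2)
u(k) = 2*k*(-41 + k) (u(k) = (-41 + k)*(2*k) = 2*k*(-41 + k))
1/(u(a(Q, b(K(5), 0))) + 28879) = 1/(2*(-5*(1 - 5))*(-41 - 5*(1 - 5)) + 28879) = 1/(2*(-5*(-4))*(-41 - 5*(-4)) + 28879) = 1/(2*20*(-41 + 20) + 28879) = 1/(2*20*(-21) + 28879) = 1/(-840 + 28879) = 1/28039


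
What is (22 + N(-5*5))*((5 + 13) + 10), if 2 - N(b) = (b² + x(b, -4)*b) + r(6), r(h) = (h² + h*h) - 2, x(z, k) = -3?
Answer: -20888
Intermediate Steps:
r(h) = -2 + 2*h² (r(h) = (h² + h²) - 2 = 2*h² - 2 = -2 + 2*h²)
N(b) = -68 - b² + 3*b (N(b) = 2 - ((b² - 3*b) + (-2 + 2*6²)) = 2 - ((b² - 3*b) + (-2 + 2*36)) = 2 - ((b² - 3*b) + (-2 + 72)) = 2 - ((b² - 3*b) + 70) = 2 - (70 + b² - 3*b) = 2 + (-70 - b² + 3*b) = -68 - b² + 3*b)
(22 + N(-5*5))*((5 + 13) + 10) = (22 + (-68 - (-5*5)² + 3*(-5*5)))*((5 + 13) + 10) = (22 + (-68 - 1*(-25)² + 3*(-25)))*(18 + 10) = (22 + (-68 - 1*625 - 75))*28 = (22 + (-68 - 625 - 75))*28 = (22 - 768)*28 = -746*28 = -20888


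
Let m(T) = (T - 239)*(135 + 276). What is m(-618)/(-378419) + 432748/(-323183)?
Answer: -49926286871/122298587677 ≈ -0.40823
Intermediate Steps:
m(T) = -98229 + 411*T (m(T) = (-239 + T)*411 = -98229 + 411*T)
m(-618)/(-378419) + 432748/(-323183) = (-98229 + 411*(-618))/(-378419) + 432748/(-323183) = (-98229 - 253998)*(-1/378419) + 432748*(-1/323183) = -352227*(-1/378419) - 432748/323183 = 352227/378419 - 432748/323183 = -49926286871/122298587677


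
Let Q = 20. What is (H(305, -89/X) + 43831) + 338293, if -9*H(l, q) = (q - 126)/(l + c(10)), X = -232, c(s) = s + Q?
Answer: 267288124663/699480 ≈ 3.8212e+5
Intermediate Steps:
c(s) = 20 + s (c(s) = s + 20 = 20 + s)
H(l, q) = -(-126 + q)/(9*(30 + l)) (H(l, q) = -(q - 126)/(9*(l + (20 + 10))) = -(-126 + q)/(9*(l + 30)) = -(-126 + q)/(9*(30 + l)))
(H(305, -89/X) + 43831) + 338293 = ((126 - (-89)/(-232))/(9*(30 + 305)) + 43831) + 338293 = ((⅑)*(126 - (-89)*(-1)/232)/335 + 43831) + 338293 = ((⅑)*(1/335)*(126 - 1*89/232) + 43831) + 338293 = ((⅑)*(1/335)*(126 - 89/232) + 43831) + 338293 = ((⅑)*(1/335)*(29143/232) + 43831) + 338293 = (29143/699480 + 43831) + 338293 = 30658937023/699480 + 338293 = 267288124663/699480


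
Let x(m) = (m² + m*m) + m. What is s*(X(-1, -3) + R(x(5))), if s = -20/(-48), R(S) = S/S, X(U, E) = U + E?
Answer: -5/4 ≈ -1.2500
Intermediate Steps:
X(U, E) = E + U
x(m) = m + 2*m² (x(m) = (m² + m²) + m = 2*m² + m = m + 2*m²)
R(S) = 1
s = 5/12 (s = -20*(-1/48) = 5/12 ≈ 0.41667)
s*(X(-1, -3) + R(x(5))) = 5*((-3 - 1) + 1)/12 = 5*(-4 + 1)/12 = (5/12)*(-3) = -5/4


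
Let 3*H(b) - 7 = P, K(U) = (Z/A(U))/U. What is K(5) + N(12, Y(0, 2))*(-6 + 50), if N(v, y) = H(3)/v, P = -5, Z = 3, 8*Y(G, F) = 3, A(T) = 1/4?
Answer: 218/45 ≈ 4.8444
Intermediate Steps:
A(T) = 1/4
Y(G, F) = 3/8 (Y(G, F) = (1/8)*3 = 3/8)
K(U) = 12/U (K(U) = (3/(1/4))/U = (3*4)/U = 12/U)
H(b) = 2/3 (H(b) = 7/3 + (1/3)*(-5) = 7/3 - 5/3 = 2/3)
N(v, y) = 2/(3*v)
K(5) + N(12, Y(0, 2))*(-6 + 50) = 12/5 + ((2/3)/12)*(-6 + 50) = 12*(1/5) + ((2/3)*(1/12))*44 = 12/5 + (1/18)*44 = 12/5 + 22/9 = 218/45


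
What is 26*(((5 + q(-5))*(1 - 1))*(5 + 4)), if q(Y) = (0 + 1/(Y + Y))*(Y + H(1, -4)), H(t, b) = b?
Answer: 0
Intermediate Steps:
q(Y) = (-4 + Y)/(2*Y) (q(Y) = (0 + 1/(Y + Y))*(Y - 4) = (0 + 1/(2*Y))*(-4 + Y) = (1/(2*Y))*(-4 + Y) = (-4 + Y)/(2*Y))
26*(((5 + q(-5))*(1 - 1))*(5 + 4)) = 26*(((5 + (½)*(-4 - 5)/(-5))*(1 - 1))*(5 + 4)) = 26*(((5 + (½)*(-⅕)*(-9))*0)*9) = 26*(((5 + 9/10)*0)*9) = 26*(((59/10)*0)*9) = 26*(0*9) = 26*0 = 0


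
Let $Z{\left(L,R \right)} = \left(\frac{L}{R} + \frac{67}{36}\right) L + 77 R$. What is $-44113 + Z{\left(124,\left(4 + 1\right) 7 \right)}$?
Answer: $- \frac{12835591}{315} \approx -40748.0$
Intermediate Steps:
$Z{\left(L,R \right)} = 77 R + L \left(\frac{67}{36} + \frac{L}{R}\right)$ ($Z{\left(L,R \right)} = \left(\frac{L}{R} + 67 \cdot \frac{1}{36}\right) L + 77 R = \left(\frac{L}{R} + \frac{67}{36}\right) L + 77 R = \left(\frac{67}{36} + \frac{L}{R}\right) L + 77 R = L \left(\frac{67}{36} + \frac{L}{R}\right) + 77 R = 77 R + L \left(\frac{67}{36} + \frac{L}{R}\right)$)
$-44113 + Z{\left(124,\left(4 + 1\right) 7 \right)} = -44113 + \left(77 \left(4 + 1\right) 7 + \frac{67}{36} \cdot 124 + \frac{124^{2}}{\left(4 + 1\right) 7}\right) = -44113 + \left(77 \cdot 5 \cdot 7 + \frac{2077}{9} + \frac{15376}{5 \cdot 7}\right) = -44113 + \left(77 \cdot 35 + \frac{2077}{9} + \frac{15376}{35}\right) = -44113 + \left(2695 + \frac{2077}{9} + 15376 \cdot \frac{1}{35}\right) = -44113 + \left(2695 + \frac{2077}{9} + \frac{15376}{35}\right) = -44113 + \frac{1060004}{315} = - \frac{12835591}{315}$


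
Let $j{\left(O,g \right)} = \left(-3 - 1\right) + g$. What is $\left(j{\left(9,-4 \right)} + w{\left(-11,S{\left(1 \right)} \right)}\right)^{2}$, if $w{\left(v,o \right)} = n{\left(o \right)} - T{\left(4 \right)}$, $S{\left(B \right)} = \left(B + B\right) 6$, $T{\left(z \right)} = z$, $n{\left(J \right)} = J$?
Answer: $0$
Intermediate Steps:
$j{\left(O,g \right)} = -4 + g$
$S{\left(B \right)} = 12 B$ ($S{\left(B \right)} = 2 B 6 = 12 B$)
$w{\left(v,o \right)} = -4 + o$ ($w{\left(v,o \right)} = o - 4 = -4 + o$)
$\left(j{\left(9,-4 \right)} + w{\left(-11,S{\left(1 \right)} \right)}\right)^{2} = \left(\left(-4 - 4\right) + \left(-4 + 12 \cdot 1\right)\right)^{2} = \left(-8 + \left(-4 + 12\right)\right)^{2} = \left(-8 + 8\right)^{2} = 0^{2} = 0$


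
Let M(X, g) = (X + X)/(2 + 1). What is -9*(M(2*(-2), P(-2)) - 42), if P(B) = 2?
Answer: 402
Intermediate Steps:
M(X, g) = 2*X/3 (M(X, g) = (2*X)/3 = (2*X)*(⅓) = 2*X/3)
-9*(M(2*(-2), P(-2)) - 42) = -9*(2*(2*(-2))/3 - 42) = -9*((⅔)*(-4) - 42) = -9*(-8/3 - 42) = -9*(-134/3) = 402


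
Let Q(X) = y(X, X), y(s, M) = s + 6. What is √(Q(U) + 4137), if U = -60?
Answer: √4083 ≈ 63.898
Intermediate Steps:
y(s, M) = 6 + s
Q(X) = 6 + X
√(Q(U) + 4137) = √((6 - 60) + 4137) = √(-54 + 4137) = √4083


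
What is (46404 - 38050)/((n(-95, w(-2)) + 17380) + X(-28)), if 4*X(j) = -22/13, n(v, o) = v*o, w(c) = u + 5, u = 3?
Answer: 217204/432109 ≈ 0.50266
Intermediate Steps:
w(c) = 8 (w(c) = 3 + 5 = 8)
n(v, o) = o*v
X(j) = -11/26 (X(j) = (-22/13)/4 = (-22*1/13)/4 = (¼)*(-22/13) = -11/26)
(46404 - 38050)/((n(-95, w(-2)) + 17380) + X(-28)) = (46404 - 38050)/((8*(-95) + 17380) - 11/26) = 8354/((-760 + 17380) - 11/26) = 8354/(16620 - 11/26) = 8354/(432109/26) = 8354*(26/432109) = 217204/432109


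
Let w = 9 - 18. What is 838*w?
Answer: -7542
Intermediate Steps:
w = -9
838*w = 838*(-9) = -7542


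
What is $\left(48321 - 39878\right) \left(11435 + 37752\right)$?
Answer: $415285841$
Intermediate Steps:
$\left(48321 - 39878\right) \left(11435 + 37752\right) = 8443 \cdot 49187 = 415285841$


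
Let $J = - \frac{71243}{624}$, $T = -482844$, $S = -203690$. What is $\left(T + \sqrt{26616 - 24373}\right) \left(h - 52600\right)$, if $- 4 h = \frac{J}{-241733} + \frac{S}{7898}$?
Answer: $\frac{5042266052045340775379}{198557552336} - \frac{125314164874253567 \sqrt{2243}}{2382690628032} \approx 2.5392 \cdot 10^{10}$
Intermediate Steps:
$J = - \frac{71243}{624}$ ($J = \left(-71243\right) \frac{1}{624} = - \frac{71243}{624} \approx -114.17$)
$h = \frac{15362160229633}{2382690628032}$ ($h = - \frac{- \frac{71243}{624 \left(-241733\right)} - \frac{203690}{7898}}{4} = - \frac{\left(- \frac{71243}{624}\right) \left(- \frac{1}{241733}\right) - \frac{101845}{3949}}{4} = - \frac{\frac{71243}{150841392} - \frac{101845}{3949}}{4} = \left(- \frac{1}{4}\right) \left(- \frac{15362160229633}{595672657008}\right) = \frac{15362160229633}{2382690628032} \approx 6.4474$)
$\left(T + \sqrt{26616 - 24373}\right) \left(h - 52600\right) = \left(-482844 + \sqrt{26616 - 24373}\right) \left(\frac{15362160229633}{2382690628032} - 52600\right) = \left(-482844 + \sqrt{2243}\right) \left(- \frac{125314164874253567}{2382690628032}\right) = \frac{5042266052045340775379}{198557552336} - \frac{125314164874253567 \sqrt{2243}}{2382690628032}$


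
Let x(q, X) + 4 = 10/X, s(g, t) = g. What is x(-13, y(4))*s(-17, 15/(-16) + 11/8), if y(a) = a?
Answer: 51/2 ≈ 25.500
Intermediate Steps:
x(q, X) = -4 + 10/X
x(-13, y(4))*s(-17, 15/(-16) + 11/8) = (-4 + 10/4)*(-17) = (-4 + 10*(1/4))*(-17) = (-4 + 5/2)*(-17) = -3/2*(-17) = 51/2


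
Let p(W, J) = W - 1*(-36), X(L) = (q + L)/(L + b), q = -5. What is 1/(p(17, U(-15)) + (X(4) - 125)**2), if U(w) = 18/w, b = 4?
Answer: 64/1005393 ≈ 6.3657e-5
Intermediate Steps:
X(L) = (-5 + L)/(4 + L) (X(L) = (-5 + L)/(L + 4) = (-5 + L)/(4 + L))
p(W, J) = 36 + W (p(W, J) = W + 36 = 36 + W)
1/(p(17, U(-15)) + (X(4) - 125)**2) = 1/((36 + 17) + ((-5 + 4)/(4 + 4) - 125)**2) = 1/(53 + (-1/8 - 125)**2) = 1/(53 + (-1001/8)**2) = 1/(53 + 1002001/64) = 1/(1005393/64) = 64/1005393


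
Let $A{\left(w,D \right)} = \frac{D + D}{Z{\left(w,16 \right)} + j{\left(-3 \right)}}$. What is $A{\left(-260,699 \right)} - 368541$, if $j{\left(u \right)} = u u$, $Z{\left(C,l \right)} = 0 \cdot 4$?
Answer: $- \frac{1105157}{3} \approx -3.6839 \cdot 10^{5}$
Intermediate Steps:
$Z{\left(C,l \right)} = 0$
$j{\left(u \right)} = u^{2}$
$A{\left(w,D \right)} = \frac{2 D}{9}$ ($A{\left(w,D \right)} = \frac{D + D}{0 + \left(-3\right)^{2}} = \frac{2 D}{0 + 9} = \frac{2 D}{9}$)
$A{\left(-260,699 \right)} - 368541 = \frac{2}{9} \cdot 699 - 368541 = \frac{466}{3} - 368541 = - \frac{1105157}{3}$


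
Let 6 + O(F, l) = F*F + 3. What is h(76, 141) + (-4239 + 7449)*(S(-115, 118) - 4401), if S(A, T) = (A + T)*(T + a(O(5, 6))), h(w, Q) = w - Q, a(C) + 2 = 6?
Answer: -12952415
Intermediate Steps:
O(F, l) = -3 + F**2 (O(F, l) = -6 + (F*F + 3) = -6 + (F**2 + 3) = -6 + (3 + F**2) = -3 + F**2)
a(C) = 4 (a(C) = -2 + 6 = 4)
S(A, T) = (4 + T)*(A + T) (S(A, T) = (A + T)*(T + 4) = (A + T)*(4 + T) = (4 + T)*(A + T))
h(76, 141) + (-4239 + 7449)*(S(-115, 118) - 4401) = (76 - 1*141) + (-4239 + 7449)*((118**2 + 4*(-115) + 4*118 - 115*118) - 4401) = (76 - 141) + 3210*((13924 - 460 + 472 - 13570) - 4401) = -65 + 3210*(366 - 4401) = -65 + 3210*(-4035) = -65 - 12952350 = -12952415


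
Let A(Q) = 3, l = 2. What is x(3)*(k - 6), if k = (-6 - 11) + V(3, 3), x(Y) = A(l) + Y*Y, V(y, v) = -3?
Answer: -312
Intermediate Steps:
x(Y) = 3 + Y² (x(Y) = 3 + Y*Y = 3 + Y²)
k = -20 (k = (-6 - 11) - 3 = -17 - 3 = -20)
x(3)*(k - 6) = (3 + 3²)*(-20 - 6) = (3 + 9)*(-26) = 12*(-26) = -312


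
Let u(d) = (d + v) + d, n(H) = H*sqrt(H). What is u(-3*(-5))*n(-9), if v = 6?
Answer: -972*I ≈ -972.0*I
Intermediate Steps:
n(H) = H**(3/2)
u(d) = 6 + 2*d (u(d) = (d + 6) + d = (6 + d) + d = 6 + 2*d)
u(-3*(-5))*n(-9) = (6 + 2*(-3*(-5)))*(-9)**(3/2) = (6 + 2*15)*(-27*I) = (6 + 30)*(-27*I) = 36*(-27*I) = -972*I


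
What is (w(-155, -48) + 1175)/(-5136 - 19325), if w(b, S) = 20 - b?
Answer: -1350/24461 ≈ -0.055190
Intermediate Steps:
(w(-155, -48) + 1175)/(-5136 - 19325) = ((20 - 1*(-155)) + 1175)/(-5136 - 19325) = ((20 + 155) + 1175)/(-24461) = (175 + 1175)*(-1/24461) = 1350*(-1/24461) = -1350/24461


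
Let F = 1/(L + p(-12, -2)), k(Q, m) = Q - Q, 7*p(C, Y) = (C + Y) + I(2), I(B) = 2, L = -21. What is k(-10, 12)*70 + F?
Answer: -7/159 ≈ -0.044025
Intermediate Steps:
p(C, Y) = 2/7 + C/7 + Y/7 (p(C, Y) = ((C + Y) + 2)/7 = (2 + C + Y)/7 = 2/7 + C/7 + Y/7)
k(Q, m) = 0
F = -7/159 (F = 1/(-21 + (2/7 + (⅐)*(-12) + (⅐)*(-2))) = 1/(-21 + (2/7 - 12/7 - 2/7)) = 1/(-21 - 12/7) = 1/(-159/7) = -7/159 ≈ -0.044025)
k(-10, 12)*70 + F = 0*70 - 7/159 = 0 - 7/159 = -7/159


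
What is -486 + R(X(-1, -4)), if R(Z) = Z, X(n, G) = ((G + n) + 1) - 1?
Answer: -491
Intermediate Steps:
X(n, G) = G + n (X(n, G) = (1 + G + n) - 1 = G + n)
-486 + R(X(-1, -4)) = -486 + (-4 - 1) = -486 - 5 = -491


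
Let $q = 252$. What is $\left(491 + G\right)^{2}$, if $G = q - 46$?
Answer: $485809$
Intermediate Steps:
$G = 206$ ($G = 252 - 46 = 206$)
$\left(491 + G\right)^{2} = \left(491 + 206\right)^{2} = 697^{2} = 485809$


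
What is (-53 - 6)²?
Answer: 3481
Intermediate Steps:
(-53 - 6)² = (-59)² = 3481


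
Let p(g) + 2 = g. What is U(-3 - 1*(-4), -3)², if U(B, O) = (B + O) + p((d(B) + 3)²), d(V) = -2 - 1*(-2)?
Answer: 25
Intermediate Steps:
d(V) = 0 (d(V) = -2 + 2 = 0)
p(g) = -2 + g
U(B, O) = 7 + B + O (U(B, O) = (B + O) + (-2 + (0 + 3)²) = (B + O) + (-2 + 3²) = (B + O) + (-2 + 9) = (B + O) + 7 = 7 + B + O)
U(-3 - 1*(-4), -3)² = (7 + (-3 - 1*(-4)) - 3)² = (7 + (-3 + 4) - 3)² = (7 + 1 - 3)² = 5² = 25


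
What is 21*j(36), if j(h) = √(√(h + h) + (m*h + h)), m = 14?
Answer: 21*√(540 + 6*√2) ≈ 491.81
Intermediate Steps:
j(h) = √(15*h + √2*√h) (j(h) = √(√(h + h) + (14*h + h)) = √(√(2*h) + 15*h) = √(√2*√h + 15*h) = √(15*h + √2*√h))
21*j(36) = 21*√(15*36 + √2*√36) = 21*√(540 + √2*6) = 21*√(540 + 6*√2)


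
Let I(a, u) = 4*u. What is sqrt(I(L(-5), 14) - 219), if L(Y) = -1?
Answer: I*sqrt(163) ≈ 12.767*I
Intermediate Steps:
sqrt(I(L(-5), 14) - 219) = sqrt(4*14 - 219) = sqrt(56 - 219) = sqrt(-163) = I*sqrt(163)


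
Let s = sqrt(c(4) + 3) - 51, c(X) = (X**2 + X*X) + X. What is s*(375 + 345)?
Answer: -36720 + 720*sqrt(39) ≈ -32224.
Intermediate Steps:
c(X) = X + 2*X**2 (c(X) = (X**2 + X**2) + X = 2*X**2 + X = X + 2*X**2)
s = -51 + sqrt(39) (s = sqrt(4*(1 + 2*4) + 3) - 51 = sqrt(4*(1 + 8) + 3) - 51 = sqrt(4*9 + 3) - 51 = sqrt(36 + 3) - 51 = sqrt(39) - 51 = -51 + sqrt(39) ≈ -44.755)
s*(375 + 345) = (-51 + sqrt(39))*(375 + 345) = (-51 + sqrt(39))*720 = -36720 + 720*sqrt(39)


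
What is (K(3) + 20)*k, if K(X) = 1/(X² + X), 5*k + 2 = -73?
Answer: -1205/4 ≈ -301.25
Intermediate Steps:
k = -15 (k = -⅖ + (⅕)*(-73) = -⅖ - 73/5 = -15)
K(X) = 1/(X + X²)
(K(3) + 20)*k = (1/(3*(1 + 3)) + 20)*(-15) = ((⅓)/4 + 20)*(-15) = ((⅓)*(¼) + 20)*(-15) = (1/12 + 20)*(-15) = (241/12)*(-15) = -1205/4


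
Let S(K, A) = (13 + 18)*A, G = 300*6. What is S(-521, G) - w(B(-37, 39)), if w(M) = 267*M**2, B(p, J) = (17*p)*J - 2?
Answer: -160698723963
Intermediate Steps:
B(p, J) = -2 + 17*J*p (B(p, J) = 17*J*p - 2 = -2 + 17*J*p)
G = 1800
S(K, A) = 31*A
S(-521, G) - w(B(-37, 39)) = 31*1800 - 267*(-2 + 17*39*(-37))**2 = 55800 - 267*(-2 - 24531)**2 = 55800 - 267*(-24533)**2 = 55800 - 267*601868089 = 55800 - 1*160698779763 = 55800 - 160698779763 = -160698723963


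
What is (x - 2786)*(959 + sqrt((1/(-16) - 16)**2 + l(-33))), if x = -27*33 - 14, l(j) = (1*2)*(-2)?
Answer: -57575909/16 ≈ -3.5985e+6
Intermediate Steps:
l(j) = -4 (l(j) = 2*(-2) = -4)
x = -905 (x = -891 - 14 = -905)
(x - 2786)*(959 + sqrt((1/(-16) - 16)**2 + l(-33))) = (-905 - 2786)*(959 + sqrt((1/(-16) - 16)**2 - 4)) = -3691*(959 + sqrt((-1/16 - 16)**2 - 4)) = -3691*(959 + sqrt((-257/16)**2 - 4)) = -3691*(959 + sqrt(66049/256 - 4)) = -3691*(959 + sqrt(65025/256)) = -3691*(959 + 255/16) = -3691*15599/16 = -57575909/16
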